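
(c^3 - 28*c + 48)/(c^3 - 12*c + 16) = (c^3 - 28*c + 48)/(c^3 - 12*c + 16)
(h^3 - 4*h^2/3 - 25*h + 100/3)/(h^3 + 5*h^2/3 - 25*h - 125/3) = (3*h - 4)/(3*h + 5)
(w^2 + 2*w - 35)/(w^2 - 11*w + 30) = (w + 7)/(w - 6)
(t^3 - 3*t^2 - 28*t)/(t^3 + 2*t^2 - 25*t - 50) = t*(t^2 - 3*t - 28)/(t^3 + 2*t^2 - 25*t - 50)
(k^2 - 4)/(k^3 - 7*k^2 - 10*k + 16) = (k - 2)/(k^2 - 9*k + 8)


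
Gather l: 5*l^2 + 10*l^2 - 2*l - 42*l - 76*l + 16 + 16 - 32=15*l^2 - 120*l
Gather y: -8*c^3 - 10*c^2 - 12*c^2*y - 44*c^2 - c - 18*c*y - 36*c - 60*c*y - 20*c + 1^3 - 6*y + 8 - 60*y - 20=-8*c^3 - 54*c^2 - 57*c + y*(-12*c^2 - 78*c - 66) - 11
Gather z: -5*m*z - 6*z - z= z*(-5*m - 7)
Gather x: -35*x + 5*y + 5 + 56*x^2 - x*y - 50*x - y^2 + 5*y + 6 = 56*x^2 + x*(-y - 85) - y^2 + 10*y + 11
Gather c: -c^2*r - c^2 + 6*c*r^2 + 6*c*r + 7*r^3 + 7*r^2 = c^2*(-r - 1) + c*(6*r^2 + 6*r) + 7*r^3 + 7*r^2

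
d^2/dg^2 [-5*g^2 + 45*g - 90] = -10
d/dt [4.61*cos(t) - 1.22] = -4.61*sin(t)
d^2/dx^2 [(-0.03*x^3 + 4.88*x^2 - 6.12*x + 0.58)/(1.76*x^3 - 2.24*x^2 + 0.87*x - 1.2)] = (2.22044604925031e-16*x^7 + 29.996032*x^6 - 113.468256*x^5 + 120.730368*x^4 + 84.168986*x^3 - 210.832176*x^2 + 99.012096*x - 0.964235999999999)/(5.451776*x^9 - 20.815872*x^8 + 34.577664*x^7 - 42.970112*x^6 + 45.477648*x^5 - 34.174368*x^4 + 22.293063*x^3 - 12.40164*x^2 + 3.7584*x - 1.728)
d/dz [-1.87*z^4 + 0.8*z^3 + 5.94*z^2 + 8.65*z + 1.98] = -7.48*z^3 + 2.4*z^2 + 11.88*z + 8.65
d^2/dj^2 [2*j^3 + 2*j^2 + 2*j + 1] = 12*j + 4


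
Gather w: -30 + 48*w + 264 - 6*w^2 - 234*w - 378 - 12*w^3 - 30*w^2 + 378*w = -12*w^3 - 36*w^2 + 192*w - 144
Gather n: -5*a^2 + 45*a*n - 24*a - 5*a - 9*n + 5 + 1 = -5*a^2 - 29*a + n*(45*a - 9) + 6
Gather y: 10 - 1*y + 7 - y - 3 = 14 - 2*y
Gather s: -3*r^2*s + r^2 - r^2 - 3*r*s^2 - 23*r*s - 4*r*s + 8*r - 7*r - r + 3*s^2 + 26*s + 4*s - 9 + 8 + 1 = s^2*(3 - 3*r) + s*(-3*r^2 - 27*r + 30)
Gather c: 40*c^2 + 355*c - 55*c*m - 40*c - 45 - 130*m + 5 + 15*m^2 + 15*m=40*c^2 + c*(315 - 55*m) + 15*m^2 - 115*m - 40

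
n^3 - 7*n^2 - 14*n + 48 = (n - 8)*(n - 2)*(n + 3)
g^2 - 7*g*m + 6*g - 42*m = (g + 6)*(g - 7*m)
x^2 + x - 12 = (x - 3)*(x + 4)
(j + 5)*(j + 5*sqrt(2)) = j^2 + 5*j + 5*sqrt(2)*j + 25*sqrt(2)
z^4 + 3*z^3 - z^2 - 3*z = z*(z - 1)*(z + 1)*(z + 3)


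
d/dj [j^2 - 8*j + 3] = 2*j - 8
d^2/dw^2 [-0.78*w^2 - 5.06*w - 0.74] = -1.56000000000000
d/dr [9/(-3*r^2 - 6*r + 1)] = 54*(r + 1)/(3*r^2 + 6*r - 1)^2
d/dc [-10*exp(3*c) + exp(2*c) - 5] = (2 - 30*exp(c))*exp(2*c)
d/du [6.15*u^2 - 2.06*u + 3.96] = 12.3*u - 2.06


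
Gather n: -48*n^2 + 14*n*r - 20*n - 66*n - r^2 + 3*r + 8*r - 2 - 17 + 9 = -48*n^2 + n*(14*r - 86) - r^2 + 11*r - 10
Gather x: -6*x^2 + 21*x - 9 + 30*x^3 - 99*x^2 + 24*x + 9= 30*x^3 - 105*x^2 + 45*x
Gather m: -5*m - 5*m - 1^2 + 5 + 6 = 10 - 10*m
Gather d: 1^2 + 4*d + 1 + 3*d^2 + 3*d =3*d^2 + 7*d + 2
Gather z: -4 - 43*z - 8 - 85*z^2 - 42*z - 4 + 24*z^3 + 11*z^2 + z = 24*z^3 - 74*z^2 - 84*z - 16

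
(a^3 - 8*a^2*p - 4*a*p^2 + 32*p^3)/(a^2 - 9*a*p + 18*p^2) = (a^3 - 8*a^2*p - 4*a*p^2 + 32*p^3)/(a^2 - 9*a*p + 18*p^2)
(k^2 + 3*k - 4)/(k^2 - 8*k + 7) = (k + 4)/(k - 7)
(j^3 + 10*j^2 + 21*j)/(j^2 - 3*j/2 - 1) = 2*j*(j^2 + 10*j + 21)/(2*j^2 - 3*j - 2)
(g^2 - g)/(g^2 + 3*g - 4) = g/(g + 4)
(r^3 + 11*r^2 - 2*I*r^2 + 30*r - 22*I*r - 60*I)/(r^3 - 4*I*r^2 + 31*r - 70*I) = (r^2 + 11*r + 30)/(r^2 - 2*I*r + 35)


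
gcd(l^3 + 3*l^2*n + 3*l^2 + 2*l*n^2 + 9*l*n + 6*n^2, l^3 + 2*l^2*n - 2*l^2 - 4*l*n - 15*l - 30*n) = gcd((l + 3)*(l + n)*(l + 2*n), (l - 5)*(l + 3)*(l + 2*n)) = l^2 + 2*l*n + 3*l + 6*n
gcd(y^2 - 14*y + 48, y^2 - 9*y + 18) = y - 6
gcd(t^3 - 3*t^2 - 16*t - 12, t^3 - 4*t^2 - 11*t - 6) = t^2 - 5*t - 6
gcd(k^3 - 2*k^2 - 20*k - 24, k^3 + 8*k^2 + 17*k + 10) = k + 2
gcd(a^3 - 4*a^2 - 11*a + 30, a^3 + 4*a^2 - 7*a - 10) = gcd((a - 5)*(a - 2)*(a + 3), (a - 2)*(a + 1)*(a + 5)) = a - 2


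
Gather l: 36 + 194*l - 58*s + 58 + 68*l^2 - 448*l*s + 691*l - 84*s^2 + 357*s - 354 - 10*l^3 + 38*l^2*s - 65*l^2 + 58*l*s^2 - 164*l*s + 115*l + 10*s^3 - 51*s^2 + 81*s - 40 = -10*l^3 + l^2*(38*s + 3) + l*(58*s^2 - 612*s + 1000) + 10*s^3 - 135*s^2 + 380*s - 300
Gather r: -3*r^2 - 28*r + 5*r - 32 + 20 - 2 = -3*r^2 - 23*r - 14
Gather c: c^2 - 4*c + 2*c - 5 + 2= c^2 - 2*c - 3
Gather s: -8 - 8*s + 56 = 48 - 8*s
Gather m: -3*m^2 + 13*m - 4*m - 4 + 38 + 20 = -3*m^2 + 9*m + 54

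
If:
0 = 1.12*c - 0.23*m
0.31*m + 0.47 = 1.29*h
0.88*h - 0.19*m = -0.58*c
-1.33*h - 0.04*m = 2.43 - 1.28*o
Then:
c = -0.47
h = -0.18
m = -2.28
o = 1.64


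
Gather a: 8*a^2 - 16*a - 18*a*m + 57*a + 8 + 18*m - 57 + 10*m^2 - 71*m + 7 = 8*a^2 + a*(41 - 18*m) + 10*m^2 - 53*m - 42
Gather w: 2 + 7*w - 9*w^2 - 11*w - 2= -9*w^2 - 4*w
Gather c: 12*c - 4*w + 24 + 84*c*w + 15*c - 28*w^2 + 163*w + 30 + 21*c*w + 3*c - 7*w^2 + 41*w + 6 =c*(105*w + 30) - 35*w^2 + 200*w + 60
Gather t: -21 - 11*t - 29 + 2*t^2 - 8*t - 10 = 2*t^2 - 19*t - 60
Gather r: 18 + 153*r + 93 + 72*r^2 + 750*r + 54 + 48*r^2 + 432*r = 120*r^2 + 1335*r + 165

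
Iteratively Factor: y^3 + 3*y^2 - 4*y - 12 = (y - 2)*(y^2 + 5*y + 6) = (y - 2)*(y + 3)*(y + 2)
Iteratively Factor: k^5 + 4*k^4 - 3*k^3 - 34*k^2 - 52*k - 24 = (k + 2)*(k^4 + 2*k^3 - 7*k^2 - 20*k - 12) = (k + 2)^2*(k^3 - 7*k - 6) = (k - 3)*(k + 2)^2*(k^2 + 3*k + 2) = (k - 3)*(k + 1)*(k + 2)^2*(k + 2)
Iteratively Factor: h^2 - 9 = (h - 3)*(h + 3)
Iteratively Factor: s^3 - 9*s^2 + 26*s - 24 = (s - 3)*(s^2 - 6*s + 8) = (s - 4)*(s - 3)*(s - 2)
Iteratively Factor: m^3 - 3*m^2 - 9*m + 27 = (m - 3)*(m^2 - 9) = (m - 3)*(m + 3)*(m - 3)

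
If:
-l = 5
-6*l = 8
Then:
No Solution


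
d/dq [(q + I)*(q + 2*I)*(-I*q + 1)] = -3*I*q^2 + 8*q + 5*I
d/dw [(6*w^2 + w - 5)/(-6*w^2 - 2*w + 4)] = -3/(18*w^2 - 24*w + 8)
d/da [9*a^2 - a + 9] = 18*a - 1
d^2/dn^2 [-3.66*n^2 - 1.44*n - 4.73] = -7.32000000000000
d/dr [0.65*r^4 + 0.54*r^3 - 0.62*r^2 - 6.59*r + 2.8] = 2.6*r^3 + 1.62*r^2 - 1.24*r - 6.59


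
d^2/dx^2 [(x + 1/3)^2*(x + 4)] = 6*x + 28/3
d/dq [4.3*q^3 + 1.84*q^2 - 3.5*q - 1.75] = 12.9*q^2 + 3.68*q - 3.5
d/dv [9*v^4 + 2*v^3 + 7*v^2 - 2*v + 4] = 36*v^3 + 6*v^2 + 14*v - 2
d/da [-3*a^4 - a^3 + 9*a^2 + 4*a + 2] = -12*a^3 - 3*a^2 + 18*a + 4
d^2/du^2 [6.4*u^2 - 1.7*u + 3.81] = 12.8000000000000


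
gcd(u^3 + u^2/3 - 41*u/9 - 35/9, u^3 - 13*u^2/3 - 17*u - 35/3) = u^2 + 8*u/3 + 5/3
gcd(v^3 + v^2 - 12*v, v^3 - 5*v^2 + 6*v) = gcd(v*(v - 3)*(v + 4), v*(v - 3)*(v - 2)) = v^2 - 3*v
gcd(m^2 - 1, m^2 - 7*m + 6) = m - 1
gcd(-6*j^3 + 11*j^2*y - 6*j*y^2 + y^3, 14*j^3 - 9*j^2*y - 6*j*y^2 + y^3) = -j + y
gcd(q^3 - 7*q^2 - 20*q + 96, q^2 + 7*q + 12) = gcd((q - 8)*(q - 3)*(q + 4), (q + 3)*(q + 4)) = q + 4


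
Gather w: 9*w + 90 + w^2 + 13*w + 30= w^2 + 22*w + 120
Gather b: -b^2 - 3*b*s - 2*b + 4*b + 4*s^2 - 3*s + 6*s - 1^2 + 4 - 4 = -b^2 + b*(2 - 3*s) + 4*s^2 + 3*s - 1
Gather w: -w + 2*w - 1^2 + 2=w + 1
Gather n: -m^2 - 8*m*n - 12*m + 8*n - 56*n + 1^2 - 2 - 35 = -m^2 - 12*m + n*(-8*m - 48) - 36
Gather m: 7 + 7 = 14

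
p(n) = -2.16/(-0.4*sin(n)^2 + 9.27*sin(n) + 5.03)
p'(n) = -2.16*(0.8*sin(n)*cos(n) - 9.27*cos(n))/(-0.4*sin(n)^2 + 9.27*sin(n) + 5.03)^2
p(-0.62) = 4.40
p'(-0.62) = 70.92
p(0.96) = -0.17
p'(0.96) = 0.07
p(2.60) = -0.22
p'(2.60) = -0.17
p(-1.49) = 0.47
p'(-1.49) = 0.08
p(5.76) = -7.24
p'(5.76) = 203.11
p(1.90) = -0.16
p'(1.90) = -0.03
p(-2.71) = -2.00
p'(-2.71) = -16.09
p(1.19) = -0.16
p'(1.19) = 0.04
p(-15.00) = 1.85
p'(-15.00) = -11.79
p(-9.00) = -1.89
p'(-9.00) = -14.49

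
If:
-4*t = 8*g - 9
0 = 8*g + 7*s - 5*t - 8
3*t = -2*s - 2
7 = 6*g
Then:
No Solution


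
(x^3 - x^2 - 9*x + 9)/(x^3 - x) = (x^2 - 9)/(x*(x + 1))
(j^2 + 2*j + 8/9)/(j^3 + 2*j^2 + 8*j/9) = 1/j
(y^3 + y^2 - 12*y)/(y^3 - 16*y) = (y - 3)/(y - 4)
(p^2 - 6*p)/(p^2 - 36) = p/(p + 6)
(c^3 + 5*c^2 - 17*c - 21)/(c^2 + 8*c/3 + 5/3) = 3*(c^2 + 4*c - 21)/(3*c + 5)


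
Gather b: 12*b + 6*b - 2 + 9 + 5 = 18*b + 12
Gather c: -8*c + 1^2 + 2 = 3 - 8*c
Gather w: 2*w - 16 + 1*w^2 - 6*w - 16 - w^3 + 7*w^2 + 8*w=-w^3 + 8*w^2 + 4*w - 32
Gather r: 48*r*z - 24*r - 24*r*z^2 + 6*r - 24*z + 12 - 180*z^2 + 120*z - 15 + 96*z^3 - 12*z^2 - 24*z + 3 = r*(-24*z^2 + 48*z - 18) + 96*z^3 - 192*z^2 + 72*z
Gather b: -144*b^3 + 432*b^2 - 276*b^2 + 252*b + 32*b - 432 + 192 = -144*b^3 + 156*b^2 + 284*b - 240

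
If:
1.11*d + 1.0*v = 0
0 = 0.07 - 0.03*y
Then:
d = -0.900900900900901*v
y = 2.33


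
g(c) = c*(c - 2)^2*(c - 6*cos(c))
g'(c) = c*(c - 2)^2*(6*sin(c) + 1) + c*(c - 6*cos(c))*(2*c - 4) + (c - 2)^2*(c - 6*cos(c))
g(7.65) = 1571.37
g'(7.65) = 2440.72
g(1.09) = -1.52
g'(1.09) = 7.65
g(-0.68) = 26.11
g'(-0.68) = -44.33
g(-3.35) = -241.65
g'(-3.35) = -52.45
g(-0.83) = 32.43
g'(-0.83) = -39.21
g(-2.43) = -100.81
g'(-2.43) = 226.17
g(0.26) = -4.36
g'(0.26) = -9.76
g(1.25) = -0.45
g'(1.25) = 5.55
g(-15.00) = 45265.52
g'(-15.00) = 4235.93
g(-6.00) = 4516.23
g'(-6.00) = -2909.54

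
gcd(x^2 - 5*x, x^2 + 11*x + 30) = 1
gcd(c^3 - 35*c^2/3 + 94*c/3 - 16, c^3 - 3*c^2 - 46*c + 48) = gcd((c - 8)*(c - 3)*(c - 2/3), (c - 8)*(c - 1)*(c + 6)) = c - 8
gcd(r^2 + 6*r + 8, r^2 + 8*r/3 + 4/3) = r + 2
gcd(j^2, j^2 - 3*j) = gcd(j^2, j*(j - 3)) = j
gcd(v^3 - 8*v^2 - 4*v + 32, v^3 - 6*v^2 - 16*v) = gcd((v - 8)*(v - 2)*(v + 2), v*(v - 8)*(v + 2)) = v^2 - 6*v - 16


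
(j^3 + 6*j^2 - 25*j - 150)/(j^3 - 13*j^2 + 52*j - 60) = (j^2 + 11*j + 30)/(j^2 - 8*j + 12)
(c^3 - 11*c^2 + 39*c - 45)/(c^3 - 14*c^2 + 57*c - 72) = (c - 5)/(c - 8)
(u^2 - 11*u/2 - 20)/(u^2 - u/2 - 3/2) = (-2*u^2 + 11*u + 40)/(-2*u^2 + u + 3)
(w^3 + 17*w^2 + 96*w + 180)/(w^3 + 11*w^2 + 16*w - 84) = (w^2 + 11*w + 30)/(w^2 + 5*w - 14)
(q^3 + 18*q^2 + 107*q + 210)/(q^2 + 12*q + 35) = q + 6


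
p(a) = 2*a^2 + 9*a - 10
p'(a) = 4*a + 9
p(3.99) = 57.75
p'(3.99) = 24.96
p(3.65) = 49.50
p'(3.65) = 23.60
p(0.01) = -9.91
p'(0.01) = 9.04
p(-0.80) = -15.92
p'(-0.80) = 5.80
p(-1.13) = -17.62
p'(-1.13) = 4.48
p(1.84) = 13.33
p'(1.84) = 16.36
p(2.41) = 23.31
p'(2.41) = 18.64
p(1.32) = 5.36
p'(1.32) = 14.28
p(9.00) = 233.00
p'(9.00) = 45.00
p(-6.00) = 8.00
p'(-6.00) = -15.00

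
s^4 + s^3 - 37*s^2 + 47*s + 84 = (s - 4)*(s - 3)*(s + 1)*(s + 7)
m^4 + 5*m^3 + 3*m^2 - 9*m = m*(m - 1)*(m + 3)^2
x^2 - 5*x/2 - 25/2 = (x - 5)*(x + 5/2)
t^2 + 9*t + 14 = (t + 2)*(t + 7)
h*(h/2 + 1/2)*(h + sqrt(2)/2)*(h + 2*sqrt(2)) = h^4/2 + h^3/2 + 5*sqrt(2)*h^3/4 + h^2 + 5*sqrt(2)*h^2/4 + h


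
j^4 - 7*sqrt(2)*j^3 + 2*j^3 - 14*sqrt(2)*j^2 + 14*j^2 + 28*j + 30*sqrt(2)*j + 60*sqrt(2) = (j + 2)*(j - 5*sqrt(2))*(j - 3*sqrt(2))*(j + sqrt(2))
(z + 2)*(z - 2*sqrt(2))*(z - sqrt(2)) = z^3 - 3*sqrt(2)*z^2 + 2*z^2 - 6*sqrt(2)*z + 4*z + 8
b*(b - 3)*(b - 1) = b^3 - 4*b^2 + 3*b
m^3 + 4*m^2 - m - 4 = (m - 1)*(m + 1)*(m + 4)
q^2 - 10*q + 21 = (q - 7)*(q - 3)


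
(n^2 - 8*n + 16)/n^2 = 1 - 8/n + 16/n^2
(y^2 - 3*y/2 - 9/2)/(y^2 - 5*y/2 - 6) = (y - 3)/(y - 4)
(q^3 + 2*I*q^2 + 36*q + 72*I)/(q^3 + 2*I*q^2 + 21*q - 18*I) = (q^2 - 4*I*q + 12)/(q^2 - 4*I*q - 3)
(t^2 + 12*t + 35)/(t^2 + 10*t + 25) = (t + 7)/(t + 5)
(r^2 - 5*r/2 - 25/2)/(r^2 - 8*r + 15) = (r + 5/2)/(r - 3)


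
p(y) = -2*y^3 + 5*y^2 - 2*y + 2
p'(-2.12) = -50.17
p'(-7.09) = -374.51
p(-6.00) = 626.00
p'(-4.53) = -170.43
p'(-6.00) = -278.00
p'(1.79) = -3.32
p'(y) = -6*y^2 + 10*y - 2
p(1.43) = 3.52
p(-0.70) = 6.54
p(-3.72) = 181.59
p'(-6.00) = -278.00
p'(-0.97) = -17.35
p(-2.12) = 47.77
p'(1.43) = 0.03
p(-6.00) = 626.00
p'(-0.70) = -11.94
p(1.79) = 2.97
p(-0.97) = 10.47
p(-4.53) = 299.58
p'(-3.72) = -122.23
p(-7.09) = 980.32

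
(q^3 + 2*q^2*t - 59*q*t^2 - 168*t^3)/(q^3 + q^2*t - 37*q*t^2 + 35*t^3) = (q^2 - 5*q*t - 24*t^2)/(q^2 - 6*q*t + 5*t^2)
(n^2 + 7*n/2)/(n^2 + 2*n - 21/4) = 2*n/(2*n - 3)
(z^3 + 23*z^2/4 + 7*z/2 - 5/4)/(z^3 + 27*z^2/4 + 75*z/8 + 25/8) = 2*(4*z^2 + 3*z - 1)/(8*z^2 + 14*z + 5)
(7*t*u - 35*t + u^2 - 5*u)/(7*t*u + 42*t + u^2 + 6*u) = (u - 5)/(u + 6)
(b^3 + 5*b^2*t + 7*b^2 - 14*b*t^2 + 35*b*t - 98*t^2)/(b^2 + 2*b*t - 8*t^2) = (b^2 + 7*b*t + 7*b + 49*t)/(b + 4*t)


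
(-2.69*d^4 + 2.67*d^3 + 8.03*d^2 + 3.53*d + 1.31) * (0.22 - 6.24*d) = 16.7856*d^5 - 17.2526*d^4 - 49.5198*d^3 - 20.2606*d^2 - 7.3978*d + 0.2882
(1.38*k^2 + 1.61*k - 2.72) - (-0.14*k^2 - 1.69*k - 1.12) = 1.52*k^2 + 3.3*k - 1.6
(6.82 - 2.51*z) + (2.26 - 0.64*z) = 9.08 - 3.15*z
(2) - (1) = 1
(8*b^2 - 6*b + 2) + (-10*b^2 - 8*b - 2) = -2*b^2 - 14*b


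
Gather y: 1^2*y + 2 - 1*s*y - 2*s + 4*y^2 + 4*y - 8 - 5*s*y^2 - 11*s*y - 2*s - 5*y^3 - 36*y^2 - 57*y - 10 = -4*s - 5*y^3 + y^2*(-5*s - 32) + y*(-12*s - 52) - 16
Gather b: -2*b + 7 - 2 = 5 - 2*b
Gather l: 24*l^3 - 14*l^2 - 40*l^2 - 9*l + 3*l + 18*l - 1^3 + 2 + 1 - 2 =24*l^3 - 54*l^2 + 12*l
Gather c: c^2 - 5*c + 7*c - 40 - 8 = c^2 + 2*c - 48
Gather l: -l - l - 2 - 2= -2*l - 4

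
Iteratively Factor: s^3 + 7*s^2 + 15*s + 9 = (s + 3)*(s^2 + 4*s + 3) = (s + 1)*(s + 3)*(s + 3)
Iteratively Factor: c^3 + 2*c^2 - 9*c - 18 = (c + 2)*(c^2 - 9) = (c + 2)*(c + 3)*(c - 3)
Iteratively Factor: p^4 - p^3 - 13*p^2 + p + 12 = (p - 1)*(p^3 - 13*p - 12) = (p - 4)*(p - 1)*(p^2 + 4*p + 3) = (p - 4)*(p - 1)*(p + 1)*(p + 3)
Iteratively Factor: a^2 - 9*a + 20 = (a - 5)*(a - 4)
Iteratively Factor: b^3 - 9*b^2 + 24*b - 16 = (b - 4)*(b^2 - 5*b + 4) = (b - 4)*(b - 1)*(b - 4)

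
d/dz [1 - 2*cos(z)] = 2*sin(z)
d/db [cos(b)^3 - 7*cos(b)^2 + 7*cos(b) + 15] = (-3*cos(b)^2 + 14*cos(b) - 7)*sin(b)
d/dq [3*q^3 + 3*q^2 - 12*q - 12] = 9*q^2 + 6*q - 12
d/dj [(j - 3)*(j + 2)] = 2*j - 1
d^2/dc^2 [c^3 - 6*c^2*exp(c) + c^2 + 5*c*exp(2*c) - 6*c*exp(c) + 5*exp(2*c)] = -6*c^2*exp(c) + 20*c*exp(2*c) - 30*c*exp(c) + 6*c + 40*exp(2*c) - 24*exp(c) + 2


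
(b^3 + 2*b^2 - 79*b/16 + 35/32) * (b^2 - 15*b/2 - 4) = b^5 - 11*b^4/2 - 383*b^3/16 + 241*b^2/8 + 739*b/64 - 35/8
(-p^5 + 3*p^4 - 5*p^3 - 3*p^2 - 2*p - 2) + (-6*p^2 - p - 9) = -p^5 + 3*p^4 - 5*p^3 - 9*p^2 - 3*p - 11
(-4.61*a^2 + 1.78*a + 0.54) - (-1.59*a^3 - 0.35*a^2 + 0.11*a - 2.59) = 1.59*a^3 - 4.26*a^2 + 1.67*a + 3.13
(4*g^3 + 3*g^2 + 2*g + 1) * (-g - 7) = -4*g^4 - 31*g^3 - 23*g^2 - 15*g - 7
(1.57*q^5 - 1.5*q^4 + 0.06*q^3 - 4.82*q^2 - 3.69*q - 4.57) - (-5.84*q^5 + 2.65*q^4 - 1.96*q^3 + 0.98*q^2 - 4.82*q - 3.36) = 7.41*q^5 - 4.15*q^4 + 2.02*q^3 - 5.8*q^2 + 1.13*q - 1.21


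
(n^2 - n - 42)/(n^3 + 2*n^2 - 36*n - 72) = (n - 7)/(n^2 - 4*n - 12)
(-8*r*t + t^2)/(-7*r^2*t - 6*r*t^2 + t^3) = (8*r - t)/(7*r^2 + 6*r*t - t^2)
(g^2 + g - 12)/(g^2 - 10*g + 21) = (g + 4)/(g - 7)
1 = 1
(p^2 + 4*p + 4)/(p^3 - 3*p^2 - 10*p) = (p + 2)/(p*(p - 5))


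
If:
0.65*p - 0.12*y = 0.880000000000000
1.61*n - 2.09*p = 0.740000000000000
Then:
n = 0.239655996177735*y + 2.21710463449594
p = 0.184615384615385*y + 1.35384615384615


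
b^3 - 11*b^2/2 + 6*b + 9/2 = (b - 3)^2*(b + 1/2)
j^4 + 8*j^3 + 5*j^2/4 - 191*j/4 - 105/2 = (j - 5/2)*(j + 3/2)*(j + 2)*(j + 7)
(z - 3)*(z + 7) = z^2 + 4*z - 21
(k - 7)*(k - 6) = k^2 - 13*k + 42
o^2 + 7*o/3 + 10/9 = (o + 2/3)*(o + 5/3)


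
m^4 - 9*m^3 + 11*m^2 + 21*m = m*(m - 7)*(m - 3)*(m + 1)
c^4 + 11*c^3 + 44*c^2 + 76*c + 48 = (c + 2)^2*(c + 3)*(c + 4)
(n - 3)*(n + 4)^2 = n^3 + 5*n^2 - 8*n - 48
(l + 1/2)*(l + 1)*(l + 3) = l^3 + 9*l^2/2 + 5*l + 3/2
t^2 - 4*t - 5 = (t - 5)*(t + 1)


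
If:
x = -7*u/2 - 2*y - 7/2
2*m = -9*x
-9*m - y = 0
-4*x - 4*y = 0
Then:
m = 0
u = -1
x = 0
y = 0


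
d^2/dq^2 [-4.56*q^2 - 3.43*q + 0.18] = -9.12000000000000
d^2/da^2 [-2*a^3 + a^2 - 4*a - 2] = 2 - 12*a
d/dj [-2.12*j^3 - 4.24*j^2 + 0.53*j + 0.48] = -6.36*j^2 - 8.48*j + 0.53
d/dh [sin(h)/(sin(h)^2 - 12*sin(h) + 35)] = (cos(h)^2 + 34)*cos(h)/((sin(h) - 7)^2*(sin(h) - 5)^2)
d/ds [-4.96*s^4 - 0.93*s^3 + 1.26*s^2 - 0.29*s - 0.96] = -19.84*s^3 - 2.79*s^2 + 2.52*s - 0.29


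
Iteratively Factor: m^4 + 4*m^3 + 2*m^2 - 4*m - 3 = (m - 1)*(m^3 + 5*m^2 + 7*m + 3) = (m - 1)*(m + 1)*(m^2 + 4*m + 3) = (m - 1)*(m + 1)^2*(m + 3)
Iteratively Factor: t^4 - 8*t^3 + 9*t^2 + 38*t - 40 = (t - 4)*(t^3 - 4*t^2 - 7*t + 10) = (t - 4)*(t - 1)*(t^2 - 3*t - 10) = (t - 5)*(t - 4)*(t - 1)*(t + 2)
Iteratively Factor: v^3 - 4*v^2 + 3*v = (v - 3)*(v^2 - v) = v*(v - 3)*(v - 1)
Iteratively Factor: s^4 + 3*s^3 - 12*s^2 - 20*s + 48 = (s + 3)*(s^3 - 12*s + 16) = (s - 2)*(s + 3)*(s^2 + 2*s - 8) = (s - 2)*(s + 3)*(s + 4)*(s - 2)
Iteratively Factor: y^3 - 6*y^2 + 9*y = (y)*(y^2 - 6*y + 9) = y*(y - 3)*(y - 3)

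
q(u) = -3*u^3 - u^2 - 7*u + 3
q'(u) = -9*u^2 - 2*u - 7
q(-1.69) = 26.45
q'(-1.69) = -29.32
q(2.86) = -95.38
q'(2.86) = -86.34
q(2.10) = -43.89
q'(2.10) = -50.89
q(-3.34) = 127.00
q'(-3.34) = -100.72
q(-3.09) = 103.59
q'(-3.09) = -86.75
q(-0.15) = 4.04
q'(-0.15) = -6.90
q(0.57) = -1.87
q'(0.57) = -11.06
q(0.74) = -3.94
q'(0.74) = -13.41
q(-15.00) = 10008.00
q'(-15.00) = -2002.00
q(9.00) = -2328.00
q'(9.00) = -754.00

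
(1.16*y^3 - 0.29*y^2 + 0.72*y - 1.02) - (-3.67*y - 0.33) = 1.16*y^3 - 0.29*y^2 + 4.39*y - 0.69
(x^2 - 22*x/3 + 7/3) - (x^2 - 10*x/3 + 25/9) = -4*x - 4/9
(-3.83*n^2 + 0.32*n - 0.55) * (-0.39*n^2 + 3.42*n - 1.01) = 1.4937*n^4 - 13.2234*n^3 + 5.1772*n^2 - 2.2042*n + 0.5555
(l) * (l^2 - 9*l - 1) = l^3 - 9*l^2 - l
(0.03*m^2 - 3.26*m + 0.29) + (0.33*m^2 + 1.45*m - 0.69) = 0.36*m^2 - 1.81*m - 0.4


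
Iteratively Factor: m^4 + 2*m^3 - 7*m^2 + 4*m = (m - 1)*(m^3 + 3*m^2 - 4*m) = (m - 1)*(m + 4)*(m^2 - m) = m*(m - 1)*(m + 4)*(m - 1)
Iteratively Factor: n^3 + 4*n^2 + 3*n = (n + 3)*(n^2 + n) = n*(n + 3)*(n + 1)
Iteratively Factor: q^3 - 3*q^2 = (q)*(q^2 - 3*q) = q^2*(q - 3)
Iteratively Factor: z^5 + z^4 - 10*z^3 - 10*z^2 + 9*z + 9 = (z + 1)*(z^4 - 10*z^2 + 9) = (z - 3)*(z + 1)*(z^3 + 3*z^2 - z - 3) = (z - 3)*(z - 1)*(z + 1)*(z^2 + 4*z + 3) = (z - 3)*(z - 1)*(z + 1)*(z + 3)*(z + 1)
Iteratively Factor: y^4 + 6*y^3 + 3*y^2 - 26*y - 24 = (y + 1)*(y^3 + 5*y^2 - 2*y - 24) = (y + 1)*(y + 4)*(y^2 + y - 6) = (y + 1)*(y + 3)*(y + 4)*(y - 2)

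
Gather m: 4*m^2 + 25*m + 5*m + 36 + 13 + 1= 4*m^2 + 30*m + 50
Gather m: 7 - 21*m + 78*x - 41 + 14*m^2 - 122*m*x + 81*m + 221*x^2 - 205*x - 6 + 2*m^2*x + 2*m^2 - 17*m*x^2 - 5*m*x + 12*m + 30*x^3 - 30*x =m^2*(2*x + 16) + m*(-17*x^2 - 127*x + 72) + 30*x^3 + 221*x^2 - 157*x - 40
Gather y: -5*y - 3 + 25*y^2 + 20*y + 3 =25*y^2 + 15*y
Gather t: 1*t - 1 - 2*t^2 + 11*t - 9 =-2*t^2 + 12*t - 10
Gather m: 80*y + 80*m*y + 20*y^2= 80*m*y + 20*y^2 + 80*y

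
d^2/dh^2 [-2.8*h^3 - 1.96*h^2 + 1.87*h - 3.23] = -16.8*h - 3.92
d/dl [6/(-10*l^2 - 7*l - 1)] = 6*(20*l + 7)/(10*l^2 + 7*l + 1)^2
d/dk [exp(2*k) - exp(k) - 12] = (2*exp(k) - 1)*exp(k)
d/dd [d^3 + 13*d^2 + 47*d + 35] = 3*d^2 + 26*d + 47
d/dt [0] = 0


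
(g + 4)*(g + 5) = g^2 + 9*g + 20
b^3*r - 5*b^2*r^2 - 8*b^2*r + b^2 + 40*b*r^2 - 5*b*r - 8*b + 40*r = (b - 8)*(b - 5*r)*(b*r + 1)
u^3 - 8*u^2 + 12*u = u*(u - 6)*(u - 2)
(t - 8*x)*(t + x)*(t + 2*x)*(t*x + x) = t^4*x - 5*t^3*x^2 + t^3*x - 22*t^2*x^3 - 5*t^2*x^2 - 16*t*x^4 - 22*t*x^3 - 16*x^4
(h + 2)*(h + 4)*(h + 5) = h^3 + 11*h^2 + 38*h + 40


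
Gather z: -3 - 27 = -30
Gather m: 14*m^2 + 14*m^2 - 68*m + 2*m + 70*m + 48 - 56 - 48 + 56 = 28*m^2 + 4*m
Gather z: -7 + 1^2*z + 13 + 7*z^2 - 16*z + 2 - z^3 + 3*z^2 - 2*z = -z^3 + 10*z^2 - 17*z + 8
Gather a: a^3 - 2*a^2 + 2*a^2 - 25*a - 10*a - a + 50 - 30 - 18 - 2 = a^3 - 36*a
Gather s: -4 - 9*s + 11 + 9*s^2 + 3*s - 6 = 9*s^2 - 6*s + 1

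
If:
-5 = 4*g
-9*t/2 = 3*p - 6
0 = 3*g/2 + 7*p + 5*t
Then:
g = -5/4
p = -115/88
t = 97/44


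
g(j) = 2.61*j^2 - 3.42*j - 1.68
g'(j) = 5.22*j - 3.42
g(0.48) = -2.72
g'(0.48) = -0.91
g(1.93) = 1.44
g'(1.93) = 6.65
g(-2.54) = 23.85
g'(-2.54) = -16.68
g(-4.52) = 67.10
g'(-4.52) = -27.01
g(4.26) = 31.12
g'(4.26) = 18.82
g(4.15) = 29.08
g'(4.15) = 18.24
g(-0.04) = -1.54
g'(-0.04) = -3.63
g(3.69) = 21.24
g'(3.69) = 15.84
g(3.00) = 11.55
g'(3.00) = 12.24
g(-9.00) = 240.51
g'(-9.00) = -50.40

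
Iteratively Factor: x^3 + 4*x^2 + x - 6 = (x - 1)*(x^2 + 5*x + 6) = (x - 1)*(x + 2)*(x + 3)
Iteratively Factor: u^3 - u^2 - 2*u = (u - 2)*(u^2 + u) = (u - 2)*(u + 1)*(u)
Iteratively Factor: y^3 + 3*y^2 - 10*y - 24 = (y + 4)*(y^2 - y - 6) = (y + 2)*(y + 4)*(y - 3)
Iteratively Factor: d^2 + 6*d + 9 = (d + 3)*(d + 3)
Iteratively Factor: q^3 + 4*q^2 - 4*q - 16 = (q - 2)*(q^2 + 6*q + 8) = (q - 2)*(q + 2)*(q + 4)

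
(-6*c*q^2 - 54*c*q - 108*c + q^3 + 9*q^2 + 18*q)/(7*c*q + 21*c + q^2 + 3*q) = (-6*c*q - 36*c + q^2 + 6*q)/(7*c + q)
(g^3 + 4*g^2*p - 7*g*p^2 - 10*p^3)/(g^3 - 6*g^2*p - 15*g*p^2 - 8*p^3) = (-g^2 - 3*g*p + 10*p^2)/(-g^2 + 7*g*p + 8*p^2)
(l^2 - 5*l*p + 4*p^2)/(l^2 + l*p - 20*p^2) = (l - p)/(l + 5*p)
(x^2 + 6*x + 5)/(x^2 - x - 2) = (x + 5)/(x - 2)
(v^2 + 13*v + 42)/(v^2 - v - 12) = (v^2 + 13*v + 42)/(v^2 - v - 12)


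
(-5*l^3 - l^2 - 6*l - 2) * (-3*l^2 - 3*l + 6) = 15*l^5 + 18*l^4 - 9*l^3 + 18*l^2 - 30*l - 12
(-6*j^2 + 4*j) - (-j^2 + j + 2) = -5*j^2 + 3*j - 2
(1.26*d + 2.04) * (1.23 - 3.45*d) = -4.347*d^2 - 5.4882*d + 2.5092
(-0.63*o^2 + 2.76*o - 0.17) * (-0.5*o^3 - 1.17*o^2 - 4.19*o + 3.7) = 0.315*o^5 - 0.6429*o^4 - 0.504499999999999*o^3 - 13.6965*o^2 + 10.9243*o - 0.629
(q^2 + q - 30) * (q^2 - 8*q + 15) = q^4 - 7*q^3 - 23*q^2 + 255*q - 450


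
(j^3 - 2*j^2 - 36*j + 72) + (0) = j^3 - 2*j^2 - 36*j + 72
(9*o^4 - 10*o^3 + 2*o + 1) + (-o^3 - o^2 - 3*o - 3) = 9*o^4 - 11*o^3 - o^2 - o - 2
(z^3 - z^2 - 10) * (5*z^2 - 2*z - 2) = 5*z^5 - 7*z^4 - 48*z^2 + 20*z + 20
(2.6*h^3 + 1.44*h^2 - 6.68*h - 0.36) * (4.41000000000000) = 11.466*h^3 + 6.3504*h^2 - 29.4588*h - 1.5876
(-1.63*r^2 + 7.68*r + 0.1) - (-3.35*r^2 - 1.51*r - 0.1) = 1.72*r^2 + 9.19*r + 0.2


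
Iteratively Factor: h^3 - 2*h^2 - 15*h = (h - 5)*(h^2 + 3*h) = (h - 5)*(h + 3)*(h)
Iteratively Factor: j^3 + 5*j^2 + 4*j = (j + 4)*(j^2 + j) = j*(j + 4)*(j + 1)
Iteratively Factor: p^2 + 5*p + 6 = (p + 3)*(p + 2)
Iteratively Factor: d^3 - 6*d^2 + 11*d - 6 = (d - 2)*(d^2 - 4*d + 3) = (d - 2)*(d - 1)*(d - 3)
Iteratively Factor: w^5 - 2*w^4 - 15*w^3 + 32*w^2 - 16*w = (w - 4)*(w^4 + 2*w^3 - 7*w^2 + 4*w) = (w - 4)*(w + 4)*(w^3 - 2*w^2 + w) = w*(w - 4)*(w + 4)*(w^2 - 2*w + 1) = w*(w - 4)*(w - 1)*(w + 4)*(w - 1)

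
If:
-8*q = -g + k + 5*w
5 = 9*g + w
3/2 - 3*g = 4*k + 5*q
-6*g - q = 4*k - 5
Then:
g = 623/1334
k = 454/667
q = -350/667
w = 1063/1334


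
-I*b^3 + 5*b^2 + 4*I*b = b*(b + 4*I)*(-I*b + 1)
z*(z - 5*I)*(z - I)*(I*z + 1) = I*z^4 + 7*z^3 - 11*I*z^2 - 5*z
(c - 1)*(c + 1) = c^2 - 1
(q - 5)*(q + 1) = q^2 - 4*q - 5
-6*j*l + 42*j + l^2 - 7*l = (-6*j + l)*(l - 7)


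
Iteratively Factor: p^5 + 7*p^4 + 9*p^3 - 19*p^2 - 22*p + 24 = (p + 3)*(p^4 + 4*p^3 - 3*p^2 - 10*p + 8) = (p - 1)*(p + 3)*(p^3 + 5*p^2 + 2*p - 8) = (p - 1)*(p + 3)*(p + 4)*(p^2 + p - 2) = (p - 1)^2*(p + 3)*(p + 4)*(p + 2)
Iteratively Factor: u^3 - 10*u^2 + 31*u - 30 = (u - 2)*(u^2 - 8*u + 15) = (u - 3)*(u - 2)*(u - 5)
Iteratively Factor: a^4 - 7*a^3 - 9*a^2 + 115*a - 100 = (a - 1)*(a^3 - 6*a^2 - 15*a + 100) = (a - 5)*(a - 1)*(a^2 - a - 20) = (a - 5)^2*(a - 1)*(a + 4)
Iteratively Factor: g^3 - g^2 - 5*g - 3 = (g + 1)*(g^2 - 2*g - 3) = (g - 3)*(g + 1)*(g + 1)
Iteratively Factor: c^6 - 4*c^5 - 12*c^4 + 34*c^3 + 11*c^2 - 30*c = (c + 3)*(c^5 - 7*c^4 + 9*c^3 + 7*c^2 - 10*c) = (c - 2)*(c + 3)*(c^4 - 5*c^3 - c^2 + 5*c) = (c - 2)*(c - 1)*(c + 3)*(c^3 - 4*c^2 - 5*c) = (c - 5)*(c - 2)*(c - 1)*(c + 3)*(c^2 + c) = c*(c - 5)*(c - 2)*(c - 1)*(c + 3)*(c + 1)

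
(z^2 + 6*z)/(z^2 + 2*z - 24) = z/(z - 4)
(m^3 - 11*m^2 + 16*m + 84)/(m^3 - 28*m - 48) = (m - 7)/(m + 4)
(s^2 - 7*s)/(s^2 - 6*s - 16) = s*(7 - s)/(-s^2 + 6*s + 16)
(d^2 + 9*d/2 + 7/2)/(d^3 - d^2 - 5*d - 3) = (d + 7/2)/(d^2 - 2*d - 3)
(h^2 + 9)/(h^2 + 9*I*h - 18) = (h - 3*I)/(h + 6*I)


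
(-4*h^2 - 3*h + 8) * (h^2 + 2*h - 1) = -4*h^4 - 11*h^3 + 6*h^2 + 19*h - 8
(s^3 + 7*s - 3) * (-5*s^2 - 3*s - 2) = -5*s^5 - 3*s^4 - 37*s^3 - 6*s^2 - 5*s + 6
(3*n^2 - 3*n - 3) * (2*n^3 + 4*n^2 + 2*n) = 6*n^5 + 6*n^4 - 12*n^3 - 18*n^2 - 6*n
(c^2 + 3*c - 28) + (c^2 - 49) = 2*c^2 + 3*c - 77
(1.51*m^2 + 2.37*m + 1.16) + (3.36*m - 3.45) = 1.51*m^2 + 5.73*m - 2.29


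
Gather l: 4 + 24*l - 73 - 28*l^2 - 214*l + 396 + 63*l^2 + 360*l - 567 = 35*l^2 + 170*l - 240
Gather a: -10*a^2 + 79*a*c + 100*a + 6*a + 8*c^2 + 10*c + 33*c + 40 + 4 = -10*a^2 + a*(79*c + 106) + 8*c^2 + 43*c + 44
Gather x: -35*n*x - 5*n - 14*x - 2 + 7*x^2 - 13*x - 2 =-5*n + 7*x^2 + x*(-35*n - 27) - 4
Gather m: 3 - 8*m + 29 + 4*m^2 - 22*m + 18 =4*m^2 - 30*m + 50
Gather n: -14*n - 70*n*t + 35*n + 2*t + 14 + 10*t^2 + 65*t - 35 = n*(21 - 70*t) + 10*t^2 + 67*t - 21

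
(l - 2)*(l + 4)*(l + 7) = l^3 + 9*l^2 + 6*l - 56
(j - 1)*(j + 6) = j^2 + 5*j - 6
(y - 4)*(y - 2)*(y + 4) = y^3 - 2*y^2 - 16*y + 32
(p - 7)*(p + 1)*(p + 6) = p^3 - 43*p - 42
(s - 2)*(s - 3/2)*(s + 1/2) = s^3 - 3*s^2 + 5*s/4 + 3/2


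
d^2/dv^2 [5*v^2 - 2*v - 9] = 10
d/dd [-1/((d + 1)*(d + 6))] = (2*d + 7)/((d + 1)^2*(d + 6)^2)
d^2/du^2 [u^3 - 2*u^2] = 6*u - 4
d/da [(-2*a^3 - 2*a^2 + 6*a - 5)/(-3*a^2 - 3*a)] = (2*a^4 + 4*a^3 + 8*a^2 - 10*a - 5)/(3*a^2*(a^2 + 2*a + 1))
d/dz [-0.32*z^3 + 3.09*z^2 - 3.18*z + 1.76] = -0.96*z^2 + 6.18*z - 3.18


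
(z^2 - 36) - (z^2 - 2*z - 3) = 2*z - 33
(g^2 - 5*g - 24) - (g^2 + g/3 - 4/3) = -16*g/3 - 68/3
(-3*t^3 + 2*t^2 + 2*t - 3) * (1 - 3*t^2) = 9*t^5 - 6*t^4 - 9*t^3 + 11*t^2 + 2*t - 3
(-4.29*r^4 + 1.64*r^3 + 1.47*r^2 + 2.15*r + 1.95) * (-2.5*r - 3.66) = 10.725*r^5 + 11.6014*r^4 - 9.6774*r^3 - 10.7552*r^2 - 12.744*r - 7.137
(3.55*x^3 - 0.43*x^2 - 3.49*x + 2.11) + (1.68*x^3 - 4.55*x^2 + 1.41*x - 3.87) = 5.23*x^3 - 4.98*x^2 - 2.08*x - 1.76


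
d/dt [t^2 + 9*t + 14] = 2*t + 9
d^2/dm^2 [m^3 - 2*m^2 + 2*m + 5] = 6*m - 4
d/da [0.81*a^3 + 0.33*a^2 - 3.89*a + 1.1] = 2.43*a^2 + 0.66*a - 3.89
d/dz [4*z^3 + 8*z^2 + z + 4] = 12*z^2 + 16*z + 1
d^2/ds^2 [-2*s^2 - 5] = -4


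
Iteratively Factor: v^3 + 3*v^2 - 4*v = (v + 4)*(v^2 - v) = (v - 1)*(v + 4)*(v)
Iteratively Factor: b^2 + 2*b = (b + 2)*(b)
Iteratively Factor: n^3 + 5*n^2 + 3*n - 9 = (n + 3)*(n^2 + 2*n - 3) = (n + 3)^2*(n - 1)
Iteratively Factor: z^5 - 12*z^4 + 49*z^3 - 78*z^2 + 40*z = (z - 5)*(z^4 - 7*z^3 + 14*z^2 - 8*z) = (z - 5)*(z - 1)*(z^3 - 6*z^2 + 8*z) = (z - 5)*(z - 2)*(z - 1)*(z^2 - 4*z) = z*(z - 5)*(z - 2)*(z - 1)*(z - 4)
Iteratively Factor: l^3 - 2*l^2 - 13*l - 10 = (l - 5)*(l^2 + 3*l + 2) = (l - 5)*(l + 2)*(l + 1)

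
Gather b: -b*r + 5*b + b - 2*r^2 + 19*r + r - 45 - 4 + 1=b*(6 - r) - 2*r^2 + 20*r - 48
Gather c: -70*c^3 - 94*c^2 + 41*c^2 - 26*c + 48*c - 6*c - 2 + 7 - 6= -70*c^3 - 53*c^2 + 16*c - 1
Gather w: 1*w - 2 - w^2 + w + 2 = -w^2 + 2*w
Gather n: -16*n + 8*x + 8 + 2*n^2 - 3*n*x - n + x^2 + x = 2*n^2 + n*(-3*x - 17) + x^2 + 9*x + 8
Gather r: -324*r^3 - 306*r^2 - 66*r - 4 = -324*r^3 - 306*r^2 - 66*r - 4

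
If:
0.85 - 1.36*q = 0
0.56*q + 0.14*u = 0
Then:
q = 0.62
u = -2.50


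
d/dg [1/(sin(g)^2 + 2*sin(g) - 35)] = -2*(sin(g) + 1)*cos(g)/(sin(g)^2 + 2*sin(g) - 35)^2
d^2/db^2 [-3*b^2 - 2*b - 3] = -6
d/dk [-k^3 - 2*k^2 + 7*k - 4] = -3*k^2 - 4*k + 7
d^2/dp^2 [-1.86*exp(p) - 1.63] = -1.86*exp(p)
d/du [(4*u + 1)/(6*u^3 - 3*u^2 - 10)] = 2*(12*u^3 - 6*u^2 - 3*u*(3*u - 1)*(4*u + 1) - 20)/(-6*u^3 + 3*u^2 + 10)^2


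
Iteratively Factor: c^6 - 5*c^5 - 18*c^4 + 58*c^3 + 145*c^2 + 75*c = (c + 1)*(c^5 - 6*c^4 - 12*c^3 + 70*c^2 + 75*c) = (c - 5)*(c + 1)*(c^4 - c^3 - 17*c^2 - 15*c) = (c - 5)*(c + 1)^2*(c^3 - 2*c^2 - 15*c) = (c - 5)^2*(c + 1)^2*(c^2 + 3*c) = (c - 5)^2*(c + 1)^2*(c + 3)*(c)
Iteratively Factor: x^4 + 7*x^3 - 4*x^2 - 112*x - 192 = (x + 4)*(x^3 + 3*x^2 - 16*x - 48) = (x + 4)^2*(x^2 - x - 12) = (x - 4)*(x + 4)^2*(x + 3)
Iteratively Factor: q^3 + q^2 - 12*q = (q - 3)*(q^2 + 4*q) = q*(q - 3)*(q + 4)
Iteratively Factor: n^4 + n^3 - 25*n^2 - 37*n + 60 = (n - 5)*(n^3 + 6*n^2 + 5*n - 12) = (n - 5)*(n + 3)*(n^2 + 3*n - 4) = (n - 5)*(n + 3)*(n + 4)*(n - 1)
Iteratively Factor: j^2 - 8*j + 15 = (j - 3)*(j - 5)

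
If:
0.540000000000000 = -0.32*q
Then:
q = -1.69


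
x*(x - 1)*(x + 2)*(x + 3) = x^4 + 4*x^3 + x^2 - 6*x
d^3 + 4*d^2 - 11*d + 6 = (d - 1)^2*(d + 6)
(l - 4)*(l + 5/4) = l^2 - 11*l/4 - 5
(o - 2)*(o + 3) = o^2 + o - 6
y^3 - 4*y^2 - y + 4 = (y - 4)*(y - 1)*(y + 1)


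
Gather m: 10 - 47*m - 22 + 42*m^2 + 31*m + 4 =42*m^2 - 16*m - 8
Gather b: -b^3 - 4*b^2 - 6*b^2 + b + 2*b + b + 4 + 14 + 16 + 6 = -b^3 - 10*b^2 + 4*b + 40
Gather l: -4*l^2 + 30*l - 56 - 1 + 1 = -4*l^2 + 30*l - 56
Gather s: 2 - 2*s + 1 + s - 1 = 2 - s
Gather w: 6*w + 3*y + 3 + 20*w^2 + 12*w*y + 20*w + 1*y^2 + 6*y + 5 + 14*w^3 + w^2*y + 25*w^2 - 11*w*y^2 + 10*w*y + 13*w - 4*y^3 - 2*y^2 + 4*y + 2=14*w^3 + w^2*(y + 45) + w*(-11*y^2 + 22*y + 39) - 4*y^3 - y^2 + 13*y + 10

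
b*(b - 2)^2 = b^3 - 4*b^2 + 4*b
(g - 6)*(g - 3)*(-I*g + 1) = -I*g^3 + g^2 + 9*I*g^2 - 9*g - 18*I*g + 18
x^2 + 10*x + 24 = (x + 4)*(x + 6)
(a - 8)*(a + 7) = a^2 - a - 56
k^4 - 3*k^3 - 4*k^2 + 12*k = k*(k - 3)*(k - 2)*(k + 2)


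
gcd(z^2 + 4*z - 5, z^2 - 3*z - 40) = z + 5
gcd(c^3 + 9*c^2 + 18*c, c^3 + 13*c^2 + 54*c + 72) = c^2 + 9*c + 18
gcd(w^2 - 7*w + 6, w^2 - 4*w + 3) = w - 1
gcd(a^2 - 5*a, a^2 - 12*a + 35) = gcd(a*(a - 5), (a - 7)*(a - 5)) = a - 5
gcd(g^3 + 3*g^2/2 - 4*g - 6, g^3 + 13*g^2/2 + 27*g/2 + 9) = g^2 + 7*g/2 + 3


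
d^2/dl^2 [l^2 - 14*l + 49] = 2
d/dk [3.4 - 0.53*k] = -0.530000000000000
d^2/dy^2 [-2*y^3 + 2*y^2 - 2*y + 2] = 4 - 12*y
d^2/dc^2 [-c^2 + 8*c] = -2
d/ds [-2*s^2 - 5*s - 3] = -4*s - 5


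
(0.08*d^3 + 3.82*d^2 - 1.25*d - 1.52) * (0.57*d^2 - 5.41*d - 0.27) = 0.0456*d^5 + 1.7446*d^4 - 21.4003*d^3 + 4.8647*d^2 + 8.5607*d + 0.4104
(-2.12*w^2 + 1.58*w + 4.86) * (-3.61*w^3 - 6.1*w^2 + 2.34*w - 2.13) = 7.6532*w^5 + 7.2282*w^4 - 32.1434*w^3 - 21.4332*w^2 + 8.007*w - 10.3518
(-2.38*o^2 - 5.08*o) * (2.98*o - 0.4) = -7.0924*o^3 - 14.1864*o^2 + 2.032*o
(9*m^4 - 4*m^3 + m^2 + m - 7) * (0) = 0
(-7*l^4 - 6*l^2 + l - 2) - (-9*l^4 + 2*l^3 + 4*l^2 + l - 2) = 2*l^4 - 2*l^3 - 10*l^2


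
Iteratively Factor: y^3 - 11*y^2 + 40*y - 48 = (y - 4)*(y^2 - 7*y + 12) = (y - 4)*(y - 3)*(y - 4)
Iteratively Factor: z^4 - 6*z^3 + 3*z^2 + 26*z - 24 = (z - 3)*(z^3 - 3*z^2 - 6*z + 8) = (z - 4)*(z - 3)*(z^2 + z - 2) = (z - 4)*(z - 3)*(z + 2)*(z - 1)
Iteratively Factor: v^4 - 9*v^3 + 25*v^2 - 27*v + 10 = (v - 1)*(v^3 - 8*v^2 + 17*v - 10) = (v - 2)*(v - 1)*(v^2 - 6*v + 5) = (v - 2)*(v - 1)^2*(v - 5)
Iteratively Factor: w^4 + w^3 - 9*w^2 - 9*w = (w - 3)*(w^3 + 4*w^2 + 3*w) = w*(w - 3)*(w^2 + 4*w + 3) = w*(w - 3)*(w + 1)*(w + 3)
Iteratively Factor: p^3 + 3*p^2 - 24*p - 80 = (p + 4)*(p^2 - p - 20) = (p + 4)^2*(p - 5)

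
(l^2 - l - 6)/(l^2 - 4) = (l - 3)/(l - 2)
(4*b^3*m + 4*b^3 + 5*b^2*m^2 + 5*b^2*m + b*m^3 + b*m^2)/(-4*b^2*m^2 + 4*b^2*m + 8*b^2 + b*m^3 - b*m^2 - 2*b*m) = (-4*b^2 - 5*b*m - m^2)/(4*b*m - 8*b - m^2 + 2*m)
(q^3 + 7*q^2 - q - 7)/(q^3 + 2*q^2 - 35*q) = (q^2 - 1)/(q*(q - 5))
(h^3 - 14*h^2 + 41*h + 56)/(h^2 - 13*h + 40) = (h^2 - 6*h - 7)/(h - 5)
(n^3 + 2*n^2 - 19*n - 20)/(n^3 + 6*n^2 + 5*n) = (n - 4)/n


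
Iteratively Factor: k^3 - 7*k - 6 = (k - 3)*(k^2 + 3*k + 2) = (k - 3)*(k + 2)*(k + 1)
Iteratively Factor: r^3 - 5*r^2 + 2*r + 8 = (r + 1)*(r^2 - 6*r + 8) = (r - 2)*(r + 1)*(r - 4)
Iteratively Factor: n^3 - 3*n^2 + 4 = (n + 1)*(n^2 - 4*n + 4) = (n - 2)*(n + 1)*(n - 2)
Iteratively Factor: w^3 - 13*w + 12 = (w + 4)*(w^2 - 4*w + 3) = (w - 3)*(w + 4)*(w - 1)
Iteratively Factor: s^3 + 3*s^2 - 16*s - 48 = (s - 4)*(s^2 + 7*s + 12) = (s - 4)*(s + 4)*(s + 3)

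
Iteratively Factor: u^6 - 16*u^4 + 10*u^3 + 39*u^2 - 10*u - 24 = (u + 4)*(u^5 - 4*u^4 + 10*u^2 - u - 6) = (u - 3)*(u + 4)*(u^4 - u^3 - 3*u^2 + u + 2) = (u - 3)*(u + 1)*(u + 4)*(u^3 - 2*u^2 - u + 2) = (u - 3)*(u - 1)*(u + 1)*(u + 4)*(u^2 - u - 2) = (u - 3)*(u - 2)*(u - 1)*(u + 1)*(u + 4)*(u + 1)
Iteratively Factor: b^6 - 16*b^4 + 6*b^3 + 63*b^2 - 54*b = (b - 3)*(b^5 + 3*b^4 - 7*b^3 - 15*b^2 + 18*b) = (b - 3)*(b - 1)*(b^4 + 4*b^3 - 3*b^2 - 18*b) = (b - 3)*(b - 1)*(b + 3)*(b^3 + b^2 - 6*b) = b*(b - 3)*(b - 1)*(b + 3)*(b^2 + b - 6) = b*(b - 3)*(b - 1)*(b + 3)^2*(b - 2)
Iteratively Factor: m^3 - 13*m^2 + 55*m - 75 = (m - 5)*(m^2 - 8*m + 15) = (m - 5)^2*(m - 3)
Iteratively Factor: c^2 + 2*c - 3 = (c - 1)*(c + 3)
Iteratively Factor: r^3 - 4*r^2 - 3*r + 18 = (r - 3)*(r^2 - r - 6) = (r - 3)*(r + 2)*(r - 3)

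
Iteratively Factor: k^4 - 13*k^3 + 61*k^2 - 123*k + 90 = (k - 5)*(k^3 - 8*k^2 + 21*k - 18) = (k - 5)*(k - 2)*(k^2 - 6*k + 9) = (k - 5)*(k - 3)*(k - 2)*(k - 3)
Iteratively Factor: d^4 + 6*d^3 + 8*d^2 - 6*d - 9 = (d - 1)*(d^3 + 7*d^2 + 15*d + 9) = (d - 1)*(d + 3)*(d^2 + 4*d + 3) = (d - 1)*(d + 1)*(d + 3)*(d + 3)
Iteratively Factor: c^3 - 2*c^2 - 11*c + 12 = (c - 4)*(c^2 + 2*c - 3) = (c - 4)*(c - 1)*(c + 3)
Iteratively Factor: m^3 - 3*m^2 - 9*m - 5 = (m - 5)*(m^2 + 2*m + 1) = (m - 5)*(m + 1)*(m + 1)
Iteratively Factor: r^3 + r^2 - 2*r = (r + 2)*(r^2 - r) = r*(r + 2)*(r - 1)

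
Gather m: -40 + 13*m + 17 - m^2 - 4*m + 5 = -m^2 + 9*m - 18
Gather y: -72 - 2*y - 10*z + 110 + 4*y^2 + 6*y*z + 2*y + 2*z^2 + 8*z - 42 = 4*y^2 + 6*y*z + 2*z^2 - 2*z - 4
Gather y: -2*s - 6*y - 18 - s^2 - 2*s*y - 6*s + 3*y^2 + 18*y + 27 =-s^2 - 8*s + 3*y^2 + y*(12 - 2*s) + 9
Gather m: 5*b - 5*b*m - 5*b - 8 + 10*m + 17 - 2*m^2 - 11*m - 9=-2*m^2 + m*(-5*b - 1)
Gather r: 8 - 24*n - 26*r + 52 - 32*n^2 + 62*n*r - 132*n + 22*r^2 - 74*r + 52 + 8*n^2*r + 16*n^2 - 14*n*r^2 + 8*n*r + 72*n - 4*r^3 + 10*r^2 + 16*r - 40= -16*n^2 - 84*n - 4*r^3 + r^2*(32 - 14*n) + r*(8*n^2 + 70*n - 84) + 72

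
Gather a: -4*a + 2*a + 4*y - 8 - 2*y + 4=-2*a + 2*y - 4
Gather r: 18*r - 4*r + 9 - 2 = 14*r + 7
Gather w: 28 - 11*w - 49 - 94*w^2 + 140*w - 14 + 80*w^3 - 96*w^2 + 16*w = 80*w^3 - 190*w^2 + 145*w - 35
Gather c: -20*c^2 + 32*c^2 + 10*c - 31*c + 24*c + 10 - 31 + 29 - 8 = 12*c^2 + 3*c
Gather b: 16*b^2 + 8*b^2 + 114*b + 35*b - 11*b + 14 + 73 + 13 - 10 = 24*b^2 + 138*b + 90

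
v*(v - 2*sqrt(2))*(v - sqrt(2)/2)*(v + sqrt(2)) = v^4 - 3*sqrt(2)*v^3/2 - 3*v^2 + 2*sqrt(2)*v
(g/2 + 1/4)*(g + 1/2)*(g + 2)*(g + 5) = g^4/2 + 4*g^3 + 69*g^2/8 + 47*g/8 + 5/4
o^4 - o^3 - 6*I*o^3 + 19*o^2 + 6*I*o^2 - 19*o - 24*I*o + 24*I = (o - 1)*(o - 8*I)*(o - I)*(o + 3*I)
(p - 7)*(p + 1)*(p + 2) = p^3 - 4*p^2 - 19*p - 14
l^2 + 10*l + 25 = (l + 5)^2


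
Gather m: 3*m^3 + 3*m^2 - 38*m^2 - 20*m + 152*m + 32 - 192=3*m^3 - 35*m^2 + 132*m - 160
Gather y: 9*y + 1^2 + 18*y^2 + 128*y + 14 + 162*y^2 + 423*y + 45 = 180*y^2 + 560*y + 60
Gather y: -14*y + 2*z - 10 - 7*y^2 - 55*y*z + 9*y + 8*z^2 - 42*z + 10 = -7*y^2 + y*(-55*z - 5) + 8*z^2 - 40*z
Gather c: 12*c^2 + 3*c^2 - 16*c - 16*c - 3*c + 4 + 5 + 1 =15*c^2 - 35*c + 10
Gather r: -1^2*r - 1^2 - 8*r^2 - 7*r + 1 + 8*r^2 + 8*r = 0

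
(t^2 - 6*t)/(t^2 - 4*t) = (t - 6)/(t - 4)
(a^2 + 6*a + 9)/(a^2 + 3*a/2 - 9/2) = 2*(a + 3)/(2*a - 3)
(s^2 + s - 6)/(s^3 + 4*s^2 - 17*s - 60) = (s - 2)/(s^2 + s - 20)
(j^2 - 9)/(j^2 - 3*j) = (j + 3)/j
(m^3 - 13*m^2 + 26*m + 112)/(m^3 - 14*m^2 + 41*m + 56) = (m + 2)/(m + 1)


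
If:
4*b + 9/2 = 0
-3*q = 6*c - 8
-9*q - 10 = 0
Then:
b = -9/8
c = 17/9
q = -10/9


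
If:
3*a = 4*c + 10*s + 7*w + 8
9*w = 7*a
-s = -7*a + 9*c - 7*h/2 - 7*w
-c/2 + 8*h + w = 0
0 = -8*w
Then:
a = 0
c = 128/1341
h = 8/1341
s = -1124/1341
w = 0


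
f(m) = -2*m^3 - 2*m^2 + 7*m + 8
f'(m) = -6*m^2 - 4*m + 7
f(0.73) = 11.27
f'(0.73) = 0.88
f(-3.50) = 44.75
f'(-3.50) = -52.50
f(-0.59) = 3.58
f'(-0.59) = 7.27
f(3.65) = -90.35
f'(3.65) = -87.54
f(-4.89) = 159.81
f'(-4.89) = -116.91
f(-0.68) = 2.94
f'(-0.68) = 6.95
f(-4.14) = 86.66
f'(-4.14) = -79.28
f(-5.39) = 225.35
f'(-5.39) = -145.75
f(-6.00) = 326.00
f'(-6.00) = -185.00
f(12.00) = -3652.00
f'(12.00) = -905.00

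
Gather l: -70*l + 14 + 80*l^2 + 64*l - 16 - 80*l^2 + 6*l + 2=0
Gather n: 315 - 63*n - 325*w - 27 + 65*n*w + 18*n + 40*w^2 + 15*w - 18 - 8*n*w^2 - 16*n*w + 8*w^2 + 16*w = n*(-8*w^2 + 49*w - 45) + 48*w^2 - 294*w + 270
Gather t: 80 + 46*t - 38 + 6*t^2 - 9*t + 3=6*t^2 + 37*t + 45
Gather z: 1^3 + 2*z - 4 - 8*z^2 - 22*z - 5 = -8*z^2 - 20*z - 8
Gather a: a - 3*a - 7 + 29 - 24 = -2*a - 2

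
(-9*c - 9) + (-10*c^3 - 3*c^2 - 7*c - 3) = -10*c^3 - 3*c^2 - 16*c - 12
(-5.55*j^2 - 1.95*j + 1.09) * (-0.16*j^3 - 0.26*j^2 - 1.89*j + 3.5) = 0.888*j^5 + 1.755*j^4 + 10.8221*j^3 - 16.0229*j^2 - 8.8851*j + 3.815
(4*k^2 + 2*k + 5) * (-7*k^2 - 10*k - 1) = -28*k^4 - 54*k^3 - 59*k^2 - 52*k - 5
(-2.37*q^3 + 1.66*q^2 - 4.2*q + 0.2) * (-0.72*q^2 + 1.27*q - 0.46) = 1.7064*q^5 - 4.2051*q^4 + 6.2224*q^3 - 6.2416*q^2 + 2.186*q - 0.092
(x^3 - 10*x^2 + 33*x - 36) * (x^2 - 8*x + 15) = x^5 - 18*x^4 + 128*x^3 - 450*x^2 + 783*x - 540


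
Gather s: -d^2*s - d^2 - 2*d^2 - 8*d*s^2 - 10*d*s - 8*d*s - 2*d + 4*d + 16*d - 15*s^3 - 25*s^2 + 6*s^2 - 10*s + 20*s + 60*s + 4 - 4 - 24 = -3*d^2 + 18*d - 15*s^3 + s^2*(-8*d - 19) + s*(-d^2 - 18*d + 70) - 24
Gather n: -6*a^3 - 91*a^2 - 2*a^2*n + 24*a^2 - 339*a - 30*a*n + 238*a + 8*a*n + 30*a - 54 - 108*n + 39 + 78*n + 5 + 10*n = -6*a^3 - 67*a^2 - 71*a + n*(-2*a^2 - 22*a - 20) - 10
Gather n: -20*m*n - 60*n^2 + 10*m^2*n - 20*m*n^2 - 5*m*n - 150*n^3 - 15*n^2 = -150*n^3 + n^2*(-20*m - 75) + n*(10*m^2 - 25*m)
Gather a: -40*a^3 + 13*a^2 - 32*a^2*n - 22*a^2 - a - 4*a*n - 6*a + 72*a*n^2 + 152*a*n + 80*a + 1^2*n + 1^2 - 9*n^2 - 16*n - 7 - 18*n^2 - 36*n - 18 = -40*a^3 + a^2*(-32*n - 9) + a*(72*n^2 + 148*n + 73) - 27*n^2 - 51*n - 24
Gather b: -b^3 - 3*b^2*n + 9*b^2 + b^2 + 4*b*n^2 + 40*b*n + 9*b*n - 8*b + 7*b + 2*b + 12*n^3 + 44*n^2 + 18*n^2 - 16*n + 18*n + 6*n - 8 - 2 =-b^3 + b^2*(10 - 3*n) + b*(4*n^2 + 49*n + 1) + 12*n^3 + 62*n^2 + 8*n - 10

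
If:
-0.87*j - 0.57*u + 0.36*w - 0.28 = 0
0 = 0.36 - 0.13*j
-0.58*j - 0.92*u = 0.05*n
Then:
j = 2.77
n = 54.6871794871795 - 11.6210526315789*w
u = 0.631578947368421*w - 4.71794871794872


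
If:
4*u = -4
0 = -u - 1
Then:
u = -1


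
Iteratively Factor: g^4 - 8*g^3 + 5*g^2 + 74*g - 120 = (g - 2)*(g^3 - 6*g^2 - 7*g + 60) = (g - 5)*(g - 2)*(g^2 - g - 12) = (g - 5)*(g - 2)*(g + 3)*(g - 4)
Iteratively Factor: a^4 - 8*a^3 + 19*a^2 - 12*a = (a)*(a^3 - 8*a^2 + 19*a - 12) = a*(a - 3)*(a^2 - 5*a + 4) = a*(a - 3)*(a - 1)*(a - 4)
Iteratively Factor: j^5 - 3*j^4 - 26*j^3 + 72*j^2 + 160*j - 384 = (j - 4)*(j^4 + j^3 - 22*j^2 - 16*j + 96) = (j - 4)*(j - 2)*(j^3 + 3*j^2 - 16*j - 48) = (j - 4)^2*(j - 2)*(j^2 + 7*j + 12) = (j - 4)^2*(j - 2)*(j + 4)*(j + 3)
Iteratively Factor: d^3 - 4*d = (d)*(d^2 - 4) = d*(d + 2)*(d - 2)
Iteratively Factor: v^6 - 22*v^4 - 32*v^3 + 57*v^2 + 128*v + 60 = (v - 5)*(v^5 + 5*v^4 + 3*v^3 - 17*v^2 - 28*v - 12) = (v - 5)*(v - 2)*(v^4 + 7*v^3 + 17*v^2 + 17*v + 6) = (v - 5)*(v - 2)*(v + 1)*(v^3 + 6*v^2 + 11*v + 6) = (v - 5)*(v - 2)*(v + 1)*(v + 2)*(v^2 + 4*v + 3) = (v - 5)*(v - 2)*(v + 1)^2*(v + 2)*(v + 3)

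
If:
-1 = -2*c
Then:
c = 1/2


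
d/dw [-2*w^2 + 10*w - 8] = 10 - 4*w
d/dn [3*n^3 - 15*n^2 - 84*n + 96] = 9*n^2 - 30*n - 84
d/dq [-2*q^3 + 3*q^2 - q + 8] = -6*q^2 + 6*q - 1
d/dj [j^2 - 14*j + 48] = 2*j - 14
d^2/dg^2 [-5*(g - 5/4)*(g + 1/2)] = -10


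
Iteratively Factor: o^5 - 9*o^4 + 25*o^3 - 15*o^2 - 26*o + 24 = (o + 1)*(o^4 - 10*o^3 + 35*o^2 - 50*o + 24) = (o - 3)*(o + 1)*(o^3 - 7*o^2 + 14*o - 8) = (o - 3)*(o - 1)*(o + 1)*(o^2 - 6*o + 8) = (o - 3)*(o - 2)*(o - 1)*(o + 1)*(o - 4)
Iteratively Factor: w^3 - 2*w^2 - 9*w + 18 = (w - 3)*(w^2 + w - 6) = (w - 3)*(w + 3)*(w - 2)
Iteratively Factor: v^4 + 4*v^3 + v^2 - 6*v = (v)*(v^3 + 4*v^2 + v - 6) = v*(v + 2)*(v^2 + 2*v - 3) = v*(v - 1)*(v + 2)*(v + 3)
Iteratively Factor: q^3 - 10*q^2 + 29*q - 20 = (q - 1)*(q^2 - 9*q + 20) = (q - 4)*(q - 1)*(q - 5)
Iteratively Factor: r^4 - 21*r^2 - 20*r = (r - 5)*(r^3 + 5*r^2 + 4*r) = r*(r - 5)*(r^2 + 5*r + 4) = r*(r - 5)*(r + 4)*(r + 1)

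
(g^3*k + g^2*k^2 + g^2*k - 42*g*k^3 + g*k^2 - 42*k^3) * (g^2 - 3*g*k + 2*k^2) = g^5*k - 2*g^4*k^2 + g^4*k - 43*g^3*k^3 - 2*g^3*k^2 + 128*g^2*k^4 - 43*g^2*k^3 - 84*g*k^5 + 128*g*k^4 - 84*k^5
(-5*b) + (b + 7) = 7 - 4*b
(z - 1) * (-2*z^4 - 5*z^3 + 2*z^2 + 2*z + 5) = -2*z^5 - 3*z^4 + 7*z^3 + 3*z - 5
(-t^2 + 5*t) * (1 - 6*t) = 6*t^3 - 31*t^2 + 5*t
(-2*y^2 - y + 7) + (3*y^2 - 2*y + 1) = y^2 - 3*y + 8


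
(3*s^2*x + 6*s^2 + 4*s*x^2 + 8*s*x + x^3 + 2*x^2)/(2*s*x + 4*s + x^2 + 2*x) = (3*s^2 + 4*s*x + x^2)/(2*s + x)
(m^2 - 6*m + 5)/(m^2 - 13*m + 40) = (m - 1)/(m - 8)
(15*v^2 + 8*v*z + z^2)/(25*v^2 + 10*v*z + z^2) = (3*v + z)/(5*v + z)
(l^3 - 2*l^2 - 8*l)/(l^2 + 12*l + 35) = l*(l^2 - 2*l - 8)/(l^2 + 12*l + 35)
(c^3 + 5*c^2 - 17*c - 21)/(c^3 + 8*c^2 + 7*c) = (c - 3)/c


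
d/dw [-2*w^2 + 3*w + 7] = 3 - 4*w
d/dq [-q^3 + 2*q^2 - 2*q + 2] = -3*q^2 + 4*q - 2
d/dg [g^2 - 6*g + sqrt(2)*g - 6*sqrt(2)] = 2*g - 6 + sqrt(2)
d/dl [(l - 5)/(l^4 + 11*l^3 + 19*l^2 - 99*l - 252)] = (l^4 + 11*l^3 + 19*l^2 - 99*l - (l - 5)*(4*l^3 + 33*l^2 + 38*l - 99) - 252)/(l^4 + 11*l^3 + 19*l^2 - 99*l - 252)^2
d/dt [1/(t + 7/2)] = -4/(2*t + 7)^2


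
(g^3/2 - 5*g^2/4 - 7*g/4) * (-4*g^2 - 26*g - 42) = -2*g^5 - 8*g^4 + 37*g^3/2 + 98*g^2 + 147*g/2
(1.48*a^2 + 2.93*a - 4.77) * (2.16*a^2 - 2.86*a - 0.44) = 3.1968*a^4 + 2.096*a^3 - 19.3342*a^2 + 12.353*a + 2.0988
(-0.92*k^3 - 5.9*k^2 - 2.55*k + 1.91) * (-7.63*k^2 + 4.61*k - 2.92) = 7.0196*k^5 + 40.7758*k^4 - 5.05610000000001*k^3 - 9.1008*k^2 + 16.2511*k - 5.5772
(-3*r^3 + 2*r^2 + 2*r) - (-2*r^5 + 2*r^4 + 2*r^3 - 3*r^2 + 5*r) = 2*r^5 - 2*r^4 - 5*r^3 + 5*r^2 - 3*r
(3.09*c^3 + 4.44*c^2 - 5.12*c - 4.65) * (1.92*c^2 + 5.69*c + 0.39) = 5.9328*c^5 + 26.1069*c^4 + 16.6383*c^3 - 36.3292*c^2 - 28.4553*c - 1.8135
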